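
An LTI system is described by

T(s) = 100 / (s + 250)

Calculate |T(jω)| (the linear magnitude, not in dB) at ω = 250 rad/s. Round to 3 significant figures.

0.283

At s = jω = j250:
pole (s+250): 250 + j250 → |·| = √(250²+250²) = √125000 ≈ 353.55, ∠ = arctan(250/250) ≈ 45.00°
|T| = 100 / 353.55 ≈ 0.28285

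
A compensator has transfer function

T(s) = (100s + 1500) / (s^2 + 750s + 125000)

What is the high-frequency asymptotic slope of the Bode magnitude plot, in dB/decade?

-20 dB/decade

Each pole contributes −20 dB/decade at high frequency; each zero contributes +20 dB/decade.
Net: 1 zero(s) − 2 pole(s) → -20 dB/decade.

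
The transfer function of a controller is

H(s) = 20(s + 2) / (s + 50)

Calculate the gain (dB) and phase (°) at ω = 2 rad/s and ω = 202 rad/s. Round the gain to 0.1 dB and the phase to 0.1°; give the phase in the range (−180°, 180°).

At s = jω = j2:
zero (s+2): 2 + j2 → |·| = √(2²+2²) = √8 ≈ 2.8284, ∠ = arctan(2/2) ≈ 45.00°
pole (s+50): 50 + j2 → |·| = √(50²+2²) = √2504 ≈ 50.04, ∠ = arctan(2/50) ≈ 2.29°
|H| = 20 · 2.8284 / 50.04 ≈ 1.1305
Gain = 20 log₁₀(1.1305) ≈ 1.07 dB
∠H = 45.00° − 2.29° = 42.71°

At s = jω = j202:
zero (s+2): 2 + j202 → |·| = √(2²+202²) = √40808 ≈ 202.01, ∠ = arctan(202/2) ≈ 89.43°
pole (s+50): 50 + j202 → |·| = √(50²+202²) = √43304 ≈ 208.1, ∠ = arctan(202/50) ≈ 76.10°
|H| = 20 · 202.01 / 208.1 ≈ 19.415
Gain = 20 log₁₀(19.415) ≈ 25.76 dB
∠H = 89.43° − 76.10° = 13.33°

ω = 2: 1.1 dB, 42.7°; ω = 202: 25.8 dB, 13.3°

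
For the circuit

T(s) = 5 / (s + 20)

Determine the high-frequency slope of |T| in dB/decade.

Each pole contributes −20 dB/decade at high frequency; each zero contributes +20 dB/decade.
Net: 0 zero(s) − 1 pole(s) → -20 dB/decade.

-20 dB/decade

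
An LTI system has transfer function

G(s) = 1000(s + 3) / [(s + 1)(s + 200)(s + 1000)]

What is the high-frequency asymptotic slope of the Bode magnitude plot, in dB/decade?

-40 dB/decade

Each pole contributes −20 dB/decade at high frequency; each zero contributes +20 dB/decade.
Net: 1 zero(s) − 3 pole(s) → -40 dB/decade.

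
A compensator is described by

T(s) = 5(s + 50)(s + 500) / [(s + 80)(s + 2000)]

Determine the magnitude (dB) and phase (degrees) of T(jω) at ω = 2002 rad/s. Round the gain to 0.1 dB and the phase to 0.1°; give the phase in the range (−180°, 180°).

11.2 dB, 31.8°

At s = jω = j2002:
zero (s+50): 50 + j2002 → |·| = √(50²+2002²) = √4010504 ≈ 2002.6, ∠ = arctan(2002/50) ≈ 88.57°
zero (s+500): 500 + j2002 → |·| = √(500²+2002²) = √4258004 ≈ 2063.5, ∠ = arctan(2002/500) ≈ 75.98°
pole (s+80): 80 + j2002 → |·| = √(80²+2002²) = √4014404 ≈ 2003.6, ∠ = arctan(2002/80) ≈ 87.71°
pole (s+2000): 2000 + j2002 → |·| = √(2000²+2002²) = √8008004 ≈ 2829.8, ∠ = arctan(2002/2000) ≈ 45.03°
|T| = 5 · 4.1324e+06 / 5.6698e+06 ≈ 3.6442
Gain = 20 log₁₀(3.6442) ≈ 11.23 dB
∠T = 164.55° − 132.74° = 31.81°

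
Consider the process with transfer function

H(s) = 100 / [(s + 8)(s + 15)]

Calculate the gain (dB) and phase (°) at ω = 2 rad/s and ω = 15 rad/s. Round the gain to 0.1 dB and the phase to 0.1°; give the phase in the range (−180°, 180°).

ω = 2: -1.9 dB, -21.6°; ω = 15: -11.1 dB, -106.9°

At s = jω = j2:
pole (s+8): 8 + j2 → |·| = √(8²+2²) = √68 ≈ 8.2462, ∠ = arctan(2/8) ≈ 14.04°
pole (s+15): 15 + j2 → |·| = √(15²+2²) = √229 ≈ 15.133, ∠ = arctan(2/15) ≈ 7.59°
|H| = 100 / 124.79 ≈ 0.80135
Gain = 20 log₁₀(0.80135) ≈ -1.92 dB
∠H = 0.00° − 21.63° = -21.63°

At s = jω = j15:
pole (s+8): 8 + j15 → |·| = √(8²+15²) = √289 ≈ 17, ∠ = arctan(15/8) ≈ 61.93°
pole (s+15): 15 + j15 → |·| = √(15²+15²) = √450 ≈ 21.213, ∠ = arctan(15/15) ≈ 45.00°
|H| = 100 / 360.62 ≈ 0.2773
Gain = 20 log₁₀(0.2773) ≈ -11.14 dB
∠H = 0.00° − 106.93° = -106.93°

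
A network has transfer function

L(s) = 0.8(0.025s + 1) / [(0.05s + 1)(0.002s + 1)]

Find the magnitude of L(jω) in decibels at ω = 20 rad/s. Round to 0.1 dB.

At ω = 20 rad/s:
zero (1 + j20·0.025) = 1 + j0.5 → |·| ≈ 1.118, ∠ ≈ 26.57°
pole (1 + j20·0.05) = 1 + j1 → |·| ≈ 1.4142, ∠ ≈ 45.00°
pole (1 + j20·0.002) = 1 + j0.04 → |·| ≈ 1.0008, ∠ ≈ 2.29°
|L| = 0.8 · 1.118 / (1.4142 · 1.0008) ≈ 0.63194
Gain = 20 log₁₀(0.63194) ≈ -3.99 dB

-4.0 dB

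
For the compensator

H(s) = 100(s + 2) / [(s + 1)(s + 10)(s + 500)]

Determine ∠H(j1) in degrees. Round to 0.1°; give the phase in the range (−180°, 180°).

-24.3°

At s = jω = j1:
zero (s+2): 2 + j1 → |·| = √(2²+1²) = √5 ≈ 2.2361, ∠ = arctan(1/2) ≈ 26.57°
pole (s+1): 1 + j1 → |·| = √(1²+1²) = √2 ≈ 1.4142, ∠ = arctan(1/1) ≈ 45.00°
pole (s+10): 10 + j1 → |·| = √(10²+1²) = √101 ≈ 10.05, ∠ = arctan(1/10) ≈ 5.71°
pole (s+500): 500 + j1 → |·| = √(500²+1²) = √250001 ≈ 500, ∠ = arctan(1/500) ≈ 0.11°
∠H = 26.57° − 50.82° = -24.25°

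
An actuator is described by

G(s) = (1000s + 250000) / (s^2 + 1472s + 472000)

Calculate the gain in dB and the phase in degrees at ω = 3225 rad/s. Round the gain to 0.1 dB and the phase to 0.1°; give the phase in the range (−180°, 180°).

-10.6 dB, -68.9°

Substitute s = j3225:
Numerator: 1000(j3225) + 250000 = 250000 + j3225000
Denominator: (j3225)^2 + 1472(j3225) + 472000 = -9928625 + j4747200
|N| = √(250000² + 3225000²) ≈ 3.2347e+06, ∠N ≈ 85.57°
|D| = √(9928625² + 4747200²) ≈ 1.1005e+07, ∠D ≈ 154.45°
|G| = 3.2347e+06 / 1.1005e+07 ≈ 0.29393
Gain = 20 log₁₀(0.29393) ≈ -10.64 dB
∠G = 85.57° − 154.45° = -68.88°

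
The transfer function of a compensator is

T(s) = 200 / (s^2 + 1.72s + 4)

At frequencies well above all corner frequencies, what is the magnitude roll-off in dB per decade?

Each pole contributes −20 dB/decade at high frequency; each zero contributes +20 dB/decade.
Net: 0 zero(s) − 2 pole(s) → -40 dB/decade.

-40 dB/decade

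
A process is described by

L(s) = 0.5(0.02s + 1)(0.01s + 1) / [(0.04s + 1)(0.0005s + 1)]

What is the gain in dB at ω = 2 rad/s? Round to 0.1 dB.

At ω = 2 rad/s:
zero (1 + j2·0.02) = 1 + j0.04 → |·| ≈ 1.0008, ∠ ≈ 2.29°
zero (1 + j2·0.01) = 1 + j0.02 → |·| ≈ 1.0002, ∠ ≈ 1.15°
pole (1 + j2·0.04) = 1 + j0.08 → |·| ≈ 1.0032, ∠ ≈ 4.57°
pole (1 + j2·0.0005) = 1 + j0.001 → |·| ≈ 1, ∠ ≈ 0.06°
|L| = 0.5 · 1.0008 · 1.0002 / (1.0032 · 1) ≈ 0.4989
Gain = 20 log₁₀(0.4989) ≈ -6.04 dB

-6.0 dB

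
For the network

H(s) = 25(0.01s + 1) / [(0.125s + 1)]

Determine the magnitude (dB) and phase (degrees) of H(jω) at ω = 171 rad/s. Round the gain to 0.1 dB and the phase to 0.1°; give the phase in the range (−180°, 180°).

7.3 dB, -27.6°

At ω = 171 rad/s:
zero (1 + j171·0.01) = 1 + j1.71 → |·| ≈ 1.9809, ∠ ≈ 59.68°
pole (1 + j171·0.125) = 1 + j21.375 → |·| ≈ 21.398, ∠ ≈ 87.32°
|H| = 25 · 1.9809 / (21.398) ≈ 2.3144
Gain = 20 log₁₀(2.3144) ≈ 7.29 dB
∠H = (59.68°) − (87.32°) = -27.64°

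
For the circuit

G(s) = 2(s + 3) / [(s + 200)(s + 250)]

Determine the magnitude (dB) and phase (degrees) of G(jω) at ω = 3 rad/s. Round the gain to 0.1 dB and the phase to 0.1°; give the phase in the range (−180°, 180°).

At s = jω = j3:
zero (s+3): 3 + j3 → |·| = √(3²+3²) = √18 ≈ 4.2426, ∠ = arctan(3/3) ≈ 45.00°
pole (s+200): 200 + j3 → |·| = √(200²+3²) = √40009 ≈ 200.02, ∠ = arctan(3/200) ≈ 0.86°
pole (s+250): 250 + j3 → |·| = √(250²+3²) = √62509 ≈ 250.02, ∠ = arctan(3/250) ≈ 0.69°
|G| = 2 · 4.2426 / 50009 ≈ 0.00016967
Gain = 20 log₁₀(0.00016967) ≈ -75.41 dB
∠G = 45.00° − 1.55° = 43.45°

-75.4 dB, 43.5°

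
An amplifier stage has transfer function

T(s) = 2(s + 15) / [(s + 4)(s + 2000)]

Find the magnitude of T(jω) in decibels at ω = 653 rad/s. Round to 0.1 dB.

-60.4 dB

At s = jω = j653:
zero (s+15): 15 + j653 → |·| = √(15²+653²) = √426634 ≈ 653.17, ∠ = arctan(653/15) ≈ 88.68°
pole (s+4): 4 + j653 → |·| = √(4²+653²) = √426425 ≈ 653.01, ∠ = arctan(653/4) ≈ 89.65°
pole (s+2000): 2000 + j653 → |·| = √(2000²+653²) = √4426409 ≈ 2103.9, ∠ = arctan(653/2000) ≈ 18.08°
|T| = 2 · 653.17 / 1.3739e+06 ≈ 0.00095083
Gain = 20 log₁₀(0.00095083) ≈ -60.44 dB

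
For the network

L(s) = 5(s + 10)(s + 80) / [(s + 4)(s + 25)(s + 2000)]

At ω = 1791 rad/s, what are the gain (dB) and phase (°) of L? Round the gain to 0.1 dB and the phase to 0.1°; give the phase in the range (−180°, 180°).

At s = jω = j1791:
zero (s+10): 10 + j1791 → |·| = √(10²+1791²) = √3207781 ≈ 1791, ∠ = arctan(1791/10) ≈ 89.68°
zero (s+80): 80 + j1791 → |·| = √(80²+1791²) = √3214081 ≈ 1792.8, ∠ = arctan(1791/80) ≈ 87.44°
pole (s+4): 4 + j1791 → |·| = √(4²+1791²) = √3207697 ≈ 1791, ∠ = arctan(1791/4) ≈ 89.87°
pole (s+25): 25 + j1791 → |·| = √(25²+1791²) = √3208306 ≈ 1791.2, ∠ = arctan(1791/25) ≈ 89.20°
pole (s+2000): 2000 + j1791 → |·| = √(2000²+1791²) = √7207681 ≈ 2684.7, ∠ = arctan(1791/2000) ≈ 41.84°
|L| = 5 · 3.2109e+06 / 8.6126e+09 ≈ 0.0018641
Gain = 20 log₁₀(0.0018641) ≈ -54.59 dB
∠L = 177.12° − 220.91° = -43.79°

-54.6 dB, -43.8°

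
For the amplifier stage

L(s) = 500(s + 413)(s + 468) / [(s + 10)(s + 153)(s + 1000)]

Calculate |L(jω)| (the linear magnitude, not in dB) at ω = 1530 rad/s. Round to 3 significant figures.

At s = jω = j1530:
zero (s+413): 413 + j1530 → |·| = √(413²+1530²) = √2511469 ≈ 1584.8, ∠ = arctan(1530/413) ≈ 74.89°
zero (s+468): 468 + j1530 → |·| = √(468²+1530²) = √2559924 ≈ 1600, ∠ = arctan(1530/468) ≈ 72.99°
pole (s+10): 10 + j1530 → |·| = √(10²+1530²) = √2341000 ≈ 1530, ∠ = arctan(1530/10) ≈ 89.63°
pole (s+153): 153 + j1530 → |·| = √(153²+1530²) = √2364309 ≈ 1537.6, ∠ = arctan(1530/153) ≈ 84.29°
pole (s+1000): 1000 + j1530 → |·| = √(1000²+1530²) = √3340900 ≈ 1827.8, ∠ = arctan(1530/1000) ≈ 56.83°
|L| = 500 · 2.5357e+06 / 4.3e+09 ≈ 0.29485

0.295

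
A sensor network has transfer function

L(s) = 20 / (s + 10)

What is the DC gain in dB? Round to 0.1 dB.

L(0) = 20 / (10) = 2
20 log₁₀(2) ≈ 6.02 dB

6.0 dB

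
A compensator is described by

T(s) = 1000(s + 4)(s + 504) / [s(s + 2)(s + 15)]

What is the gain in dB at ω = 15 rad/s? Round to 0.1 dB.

64.2 dB

At s = jω = j15:
zero (s+4): 4 + j15 → |·| = √(4²+15²) = √241 ≈ 15.524, ∠ = arctan(15/4) ≈ 75.07°
zero (s+504): 504 + j15 → |·| = √(504²+15²) = √254241 ≈ 504.22, ∠ = arctan(15/504) ≈ 1.70°
pole (s+2): 2 + j15 → |·| = √(2²+15²) = √229 ≈ 15.133, ∠ = arctan(15/2) ≈ 82.41°
pole (s+15): 15 + j15 → |·| = √(15²+15²) = √450 ≈ 21.213, ∠ = arctan(15/15) ≈ 45.00°
pole at origin: |s| = 15, ∠ = 90.00° (in denominator)
|T| = 1000 · 7827.5 / 4815.2 ≈ 1625.6
Gain = 20 log₁₀(1625.6) ≈ 64.22 dB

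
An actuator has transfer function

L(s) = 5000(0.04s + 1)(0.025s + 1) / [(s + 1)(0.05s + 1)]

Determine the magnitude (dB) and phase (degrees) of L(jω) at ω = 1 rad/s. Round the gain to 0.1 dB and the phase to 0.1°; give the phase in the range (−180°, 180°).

71.0 dB, -44.1°

At ω = 1 rad/s:
zero (1 + j1·0.04) = 1 + j0.04 → |·| ≈ 1.0008, ∠ ≈ 2.29°
zero (1 + j1·0.025) = 1 + j0.025 → |·| ≈ 1.0003, ∠ ≈ 1.43°
pole (1 + j1·1) = 1 + j1 → |·| ≈ 1.4142, ∠ ≈ 45.00°
pole (1 + j1·0.05) = 1 + j0.05 → |·| ≈ 1.0012, ∠ ≈ 2.86°
|L| = 5000 · 1.0008 · 1.0003 / (1.4142 · 1.0012) ≈ 3535.2
Gain = 20 log₁₀(3535.2) ≈ 70.97 dB
∠L = (2.29° + 1.43°) − (45.00° + 2.86°) = -44.14°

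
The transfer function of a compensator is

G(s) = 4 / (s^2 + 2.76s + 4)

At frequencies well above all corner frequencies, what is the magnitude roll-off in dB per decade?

-40 dB/decade

Each pole contributes −20 dB/decade at high frequency; each zero contributes +20 dB/decade.
Net: 0 zero(s) − 2 pole(s) → -40 dB/decade.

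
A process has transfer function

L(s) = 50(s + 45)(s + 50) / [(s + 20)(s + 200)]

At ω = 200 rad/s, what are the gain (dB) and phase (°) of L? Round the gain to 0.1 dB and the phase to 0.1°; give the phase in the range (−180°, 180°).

At s = jω = j200:
zero (s+45): 45 + j200 → |·| = √(45²+200²) = √42025 ≈ 205, ∠ = arctan(200/45) ≈ 77.32°
zero (s+50): 50 + j200 → |·| = √(50²+200²) = √42500 ≈ 206.16, ∠ = arctan(200/50) ≈ 75.96°
pole (s+20): 20 + j200 → |·| = √(20²+200²) = √40400 ≈ 201, ∠ = arctan(200/20) ≈ 84.29°
pole (s+200): 200 + j200 → |·| = √(200²+200²) = √80000 ≈ 282.84, ∠ = arctan(200/200) ≈ 45.00°
|L| = 50 · 42263 / 56851 ≈ 37.17
Gain = 20 log₁₀(37.17) ≈ 31.40 dB
∠L = 153.28° − 129.29° = 23.99°

31.4 dB, 24.0°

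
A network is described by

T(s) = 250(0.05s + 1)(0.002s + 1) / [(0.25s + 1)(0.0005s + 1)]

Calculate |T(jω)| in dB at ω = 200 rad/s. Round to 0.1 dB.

At ω = 200 rad/s:
zero (1 + j200·0.05) = 1 + j10 → |·| ≈ 10.05, ∠ ≈ 84.29°
zero (1 + j200·0.002) = 1 + j0.4 → |·| ≈ 1.077, ∠ ≈ 21.80°
pole (1 + j200·0.25) = 1 + j50 → |·| ≈ 50.01, ∠ ≈ 88.85°
pole (1 + j200·0.0005) = 1 + j0.1 → |·| ≈ 1.005, ∠ ≈ 5.71°
|T| = 250 · 10.05 · 1.077 / (50.01 · 1.005) ≈ 53.839
Gain = 20 log₁₀(53.839) ≈ 34.62 dB

34.6 dB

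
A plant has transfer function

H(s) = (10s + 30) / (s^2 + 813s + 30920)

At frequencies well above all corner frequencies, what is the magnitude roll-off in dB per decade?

-20 dB/decade

Each pole contributes −20 dB/decade at high frequency; each zero contributes +20 dB/decade.
Net: 1 zero(s) − 2 pole(s) → -20 dB/decade.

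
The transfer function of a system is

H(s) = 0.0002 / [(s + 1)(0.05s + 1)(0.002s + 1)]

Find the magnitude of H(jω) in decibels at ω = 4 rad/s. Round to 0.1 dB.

-86.5 dB

At ω = 4 rad/s:
pole (1 + j4·1) = 1 + j4 → |·| ≈ 4.1231, ∠ ≈ 75.96°
pole (1 + j4·0.05) = 1 + j0.2 → |·| ≈ 1.0198, ∠ ≈ 11.31°
pole (1 + j4·0.002) = 1 + j0.008 → |·| ≈ 1, ∠ ≈ 0.46°
|H| = 0.0002 · 1 / (4.1231 · 1.0198 · 1) ≈ 4.7565e-05
Gain = 20 log₁₀(4.7565e-05) ≈ -86.45 dB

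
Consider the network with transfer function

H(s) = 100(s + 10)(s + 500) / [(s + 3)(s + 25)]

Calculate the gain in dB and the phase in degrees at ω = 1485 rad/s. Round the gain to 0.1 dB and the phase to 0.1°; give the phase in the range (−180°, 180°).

At s = jω = j1485:
zero (s+10): 10 + j1485 → |·| = √(10²+1485²) = √2205325 ≈ 1485, ∠ = arctan(1485/10) ≈ 89.61°
zero (s+500): 500 + j1485 → |·| = √(500²+1485²) = √2455225 ≈ 1566.9, ∠ = arctan(1485/500) ≈ 71.39°
pole (s+3): 3 + j1485 → |·| = √(3²+1485²) = √2205234 ≈ 1485, ∠ = arctan(1485/3) ≈ 89.88°
pole (s+25): 25 + j1485 → |·| = √(25²+1485²) = √2205850 ≈ 1485.2, ∠ = arctan(1485/25) ≈ 89.04°
|H| = 100 · 2.3268e+06 / 2.2055e+06 ≈ 105.5
Gain = 20 log₁₀(105.5) ≈ 40.47 dB
∠H = 161.00° − 178.92° = -17.92°

40.5 dB, -17.9°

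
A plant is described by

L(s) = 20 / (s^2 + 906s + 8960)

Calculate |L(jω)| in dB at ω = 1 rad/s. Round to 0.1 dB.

-53.1 dB

Substitute s = j1:
Numerator: 20 = 20 + j0
Denominator: (j1)^2 + 906(j1) + 8960 = 8959 + j906
|N| = √(20² + 0²) ≈ 20, ∠N ≈ 0.00°
|D| = √(8959² + 906²) ≈ 9004.7, ∠D ≈ 5.77°
|L| = 20 / 9004.7 ≈ 0.0022211
Gain = 20 log₁₀(0.0022211) ≈ -53.07 dB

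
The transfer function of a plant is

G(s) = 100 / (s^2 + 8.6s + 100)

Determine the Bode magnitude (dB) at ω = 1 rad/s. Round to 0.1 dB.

0.1 dB

At s = jω = j1:
quadratic: (j1)² + 8.6·j1 + 100 = 99 + j8.6 → |·| ≈ 99.373, ∠ ≈ 4.96°
|G| = 100 / 99.373 ≈ 1.0063
Gain = 20 log₁₀(1.0063) ≈ 0.05 dB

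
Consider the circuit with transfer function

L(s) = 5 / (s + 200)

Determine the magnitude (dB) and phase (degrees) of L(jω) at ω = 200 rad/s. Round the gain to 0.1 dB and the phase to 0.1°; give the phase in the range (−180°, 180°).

At s = jω = j200:
pole (s+200): 200 + j200 → |·| = √(200²+200²) = √80000 ≈ 282.84, ∠ = arctan(200/200) ≈ 45.00°
|L| = 5 / 282.84 ≈ 0.017678
Gain = 20 log₁₀(0.017678) ≈ -35.05 dB
∠L = 0.00° − 45.00° = -45.00°

-35.1 dB, -45.0°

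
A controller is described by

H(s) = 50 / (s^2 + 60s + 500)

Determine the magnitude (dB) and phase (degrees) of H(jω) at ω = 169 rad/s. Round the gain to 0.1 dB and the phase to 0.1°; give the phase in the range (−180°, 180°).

Substitute s = j169:
Numerator: 50 = 50 + j0
Denominator: (j169)^2 + 60(j169) + 500 = -28061 + j10140
|N| = √(50² + 0²) ≈ 50, ∠N ≈ 0.00°
|D| = √(28061² + 10140²) ≈ 29837, ∠D ≈ 160.13°
|H| = 50 / 29837 ≈ 0.0016758
Gain = 20 log₁₀(0.0016758) ≈ -55.52 dB
∠H = 0.00° − 160.13° = -160.13°

-55.5 dB, -160.1°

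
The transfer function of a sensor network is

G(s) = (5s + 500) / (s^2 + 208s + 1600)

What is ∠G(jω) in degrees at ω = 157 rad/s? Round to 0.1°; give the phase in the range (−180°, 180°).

Substitute s = j157:
Numerator: 5(j157) + 500 = 500 + j785
Denominator: (j157)^2 + 208(j157) + 1600 = -23049 + j32656
|N| = √(500² + 785²) ≈ 930.71, ∠N ≈ 57.51°
|D| = √(23049² + 32656²) ≈ 39971, ∠D ≈ 125.21°
∠G = 57.51° − 125.21° = -67.70°

-67.7°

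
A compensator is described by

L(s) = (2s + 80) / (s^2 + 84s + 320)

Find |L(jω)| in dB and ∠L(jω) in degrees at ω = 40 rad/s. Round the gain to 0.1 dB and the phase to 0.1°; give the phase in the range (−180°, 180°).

-30.0 dB, -65.9°

Substitute s = j40:
Numerator: 2(j40) + 80 = 80 + j80
Denominator: (j40)^2 + 84(j40) + 320 = -1280 + j3360
|N| = √(80² + 80²) ≈ 113.14, ∠N ≈ 45.00°
|D| = √(1280² + 3360²) ≈ 3595.6, ∠D ≈ 110.85°
|L| = 113.14 / 3595.6 ≈ 0.031466
Gain = 20 log₁₀(0.031466) ≈ -30.04 dB
∠L = 45.00° − 110.85° = -65.85°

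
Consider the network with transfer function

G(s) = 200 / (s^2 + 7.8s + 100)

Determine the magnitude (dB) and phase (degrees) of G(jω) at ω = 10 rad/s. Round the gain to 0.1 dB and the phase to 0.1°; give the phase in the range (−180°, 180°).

8.2 dB, -90.0°

At s = jω = j10:
quadratic: (j10)² + 7.8·j10 + 100 = 0 + j78 → |·| ≈ 78, ∠ ≈ 90.00°
|G| = 200 / 78 ≈ 2.5641
Gain = 20 log₁₀(2.5641) ≈ 8.18 dB
∠G = 0.00° − 90.00° = -90.00°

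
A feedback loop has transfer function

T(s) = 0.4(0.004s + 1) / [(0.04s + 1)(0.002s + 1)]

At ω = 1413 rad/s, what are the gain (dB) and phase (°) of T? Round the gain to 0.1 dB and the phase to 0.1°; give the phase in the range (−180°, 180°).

At ω = 1413 rad/s:
zero (1 + j1413·0.004) = 1 + j5.652 → |·| ≈ 5.7398, ∠ ≈ 79.97°
pole (1 + j1413·0.04) = 1 + j56.52 → |·| ≈ 56.529, ∠ ≈ 88.99°
pole (1 + j1413·0.002) = 1 + j2.826 → |·| ≈ 2.9977, ∠ ≈ 70.51°
|T| = 0.4 · 5.7398 / (56.529 · 2.9977) ≈ 0.013549
Gain = 20 log₁₀(0.013549) ≈ -37.36 dB
∠T = (79.97°) − (88.99° + 70.51°) = -79.53°

-37.4 dB, -79.5°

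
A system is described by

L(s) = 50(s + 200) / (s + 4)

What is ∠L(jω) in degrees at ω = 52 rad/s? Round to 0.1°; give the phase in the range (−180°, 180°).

-71.0°

At s = jω = j52:
zero (s+200): 200 + j52 → |·| = √(200²+52²) = √42704 ≈ 206.65, ∠ = arctan(52/200) ≈ 14.57°
pole (s+4): 4 + j52 → |·| = √(4²+52²) = √2720 ≈ 52.154, ∠ = arctan(52/4) ≈ 85.60°
∠L = 14.57° − 85.60° = -71.03°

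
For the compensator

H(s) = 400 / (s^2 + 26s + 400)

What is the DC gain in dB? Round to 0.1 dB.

0.0 dB

H(0) = 400 / 400 = 1
20 log₁₀(1) ≈ 0.00 dB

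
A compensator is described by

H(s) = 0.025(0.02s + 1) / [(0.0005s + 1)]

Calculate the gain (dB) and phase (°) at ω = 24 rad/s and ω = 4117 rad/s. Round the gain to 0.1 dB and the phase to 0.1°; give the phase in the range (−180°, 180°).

ω = 24: -31.1 dB, 25.0°; ω = 4117: -0.9 dB, 25.2°

At ω = 24 rad/s:
zero (1 + j24·0.02) = 1 + j0.48 → |·| ≈ 1.1092, ∠ ≈ 25.64°
pole (1 + j24·0.0005) = 1 + j0.012 → |·| ≈ 1.0001, ∠ ≈ 0.69°
|H| = 0.025 · 1.1092 / (1.0001) ≈ 0.027727
Gain = 20 log₁₀(0.027727) ≈ -31.14 dB
∠H = (25.64°) − (0.69°) = 24.95°

At ω = 4117 rad/s:
zero (1 + j4117·0.02) = 1 + j82.34 → |·| ≈ 82.346, ∠ ≈ 89.30°
pole (1 + j4117·0.0005) = 1 + j2.0585 → |·| ≈ 2.2885, ∠ ≈ 64.09°
|H| = 0.025 · 82.346 / (2.2885) ≈ 0.89956
Gain = 20 log₁₀(0.89956) ≈ -0.92 dB
∠H = (89.30°) − (64.09°) = 25.21°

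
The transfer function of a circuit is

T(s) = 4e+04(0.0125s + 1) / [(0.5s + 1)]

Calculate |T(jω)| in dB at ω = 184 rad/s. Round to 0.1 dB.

At ω = 184 rad/s:
zero (1 + j184·0.0125) = 1 + j2.3 → |·| ≈ 2.508, ∠ ≈ 66.50°
pole (1 + j184·0.5) = 1 + j92 → |·| ≈ 92.005, ∠ ≈ 89.38°
|T| = 4e+04 · 2.508 / (92.005) ≈ 1090.4
Gain = 20 log₁₀(1090.4) ≈ 60.75 dB

60.8 dB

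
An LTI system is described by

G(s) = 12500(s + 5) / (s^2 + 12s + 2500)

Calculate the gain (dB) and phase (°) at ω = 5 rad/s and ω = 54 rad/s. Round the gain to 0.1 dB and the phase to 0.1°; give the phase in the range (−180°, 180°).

At s = jω = j5:
zero (s+5): 5 + j5 → |·| = √(5²+5²) = √50 ≈ 7.0711, ∠ = arctan(5/5) ≈ 45.00°
quadratic: (j5)² + 12·j5 + 2500 = 2475 + j60 → |·| ≈ 2475.7, ∠ ≈ 1.39°
|G| = 12500 · 7.0711 / 2475.7 ≈ 35.703
Gain = 20 log₁₀(35.703) ≈ 31.05 dB
∠G = 45.00° − 1.39° = 43.61°

At s = jω = j54:
zero (s+5): 5 + j54 → |·| = √(5²+54²) = √2941 ≈ 54.231, ∠ = arctan(54/5) ≈ 84.71°
quadratic: (j54)² + 12·j54 + 2500 = -416 + j648 → |·| ≈ 770.04, ∠ ≈ 122.70°
|G| = 12500 · 54.231 / 770.04 ≈ 880.33
Gain = 20 log₁₀(880.33) ≈ 58.89 dB
∠G = 84.71° − 122.70° = -37.99°

ω = 5: 31.1 dB, 43.6°; ω = 54: 58.9 dB, -38.0°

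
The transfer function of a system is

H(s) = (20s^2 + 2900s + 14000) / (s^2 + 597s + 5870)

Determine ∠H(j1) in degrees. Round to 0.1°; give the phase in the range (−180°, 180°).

Substitute s = j1:
Numerator: 20(j1)^2 + 2900(j1) + 14000 = 13980 + j2900
Denominator: (j1)^2 + 597(j1) + 5870 = 5869 + j597
|N| = √(13980² + 2900²) ≈ 14278, ∠N ≈ 11.72°
|D| = √(5869² + 597²) ≈ 5899.3, ∠D ≈ 5.81°
∠H = 11.72° − 5.81° = 5.91°

5.9°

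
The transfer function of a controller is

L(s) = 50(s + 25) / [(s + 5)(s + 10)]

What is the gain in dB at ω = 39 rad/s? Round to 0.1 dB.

At s = jω = j39:
zero (s+25): 25 + j39 → |·| = √(25²+39²) = √2146 ≈ 46.325, ∠ = arctan(39/25) ≈ 57.34°
pole (s+5): 5 + j39 → |·| = √(5²+39²) = √1546 ≈ 39.319, ∠ = arctan(39/5) ≈ 82.69°
pole (s+10): 10 + j39 → |·| = √(10²+39²) = √1621 ≈ 40.262, ∠ = arctan(39/10) ≈ 75.62°
|L| = 50 · 46.325 / 1583.1 ≈ 1.4631
Gain = 20 log₁₀(1.4631) ≈ 3.31 dB

3.3 dB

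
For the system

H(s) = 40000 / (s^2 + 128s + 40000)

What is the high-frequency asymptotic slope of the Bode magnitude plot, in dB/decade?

Each pole contributes −20 dB/decade at high frequency; each zero contributes +20 dB/decade.
Net: 0 zero(s) − 2 pole(s) → -40 dB/decade.

-40 dB/decade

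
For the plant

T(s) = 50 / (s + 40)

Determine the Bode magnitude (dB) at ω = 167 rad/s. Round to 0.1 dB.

-10.7 dB

Substitute s = j167:
Numerator: 50 = 50 + j0
Denominator: (j167) + 40 = 40 + j167
|N| = √(50² + 0²) ≈ 50, ∠N ≈ 0.00°
|D| = √(40² + 167²) ≈ 171.72, ∠D ≈ 76.53°
|T| = 50 / 171.72 ≈ 0.29117
Gain = 20 log₁₀(0.29117) ≈ -10.72 dB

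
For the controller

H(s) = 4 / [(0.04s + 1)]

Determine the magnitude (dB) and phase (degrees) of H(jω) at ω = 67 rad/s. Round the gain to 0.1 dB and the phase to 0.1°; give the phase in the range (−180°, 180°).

2.9 dB, -69.5°

At ω = 67 rad/s:
pole (1 + j67·0.04) = 1 + j2.68 → |·| ≈ 2.8605, ∠ ≈ 69.54°
|H| = 4 · 1 / (2.8605) ≈ 1.3984
Gain = 20 log₁₀(1.3984) ≈ 2.91 dB
∠H = (0°) − (69.54°) = -69.54°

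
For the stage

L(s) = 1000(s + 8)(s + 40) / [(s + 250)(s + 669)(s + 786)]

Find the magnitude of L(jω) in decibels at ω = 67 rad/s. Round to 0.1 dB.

At s = jω = j67:
zero (s+8): 8 + j67 → |·| = √(8²+67²) = √4553 ≈ 67.476, ∠ = arctan(67/8) ≈ 83.19°
zero (s+40): 40 + j67 → |·| = √(40²+67²) = √6089 ≈ 78.032, ∠ = arctan(67/40) ≈ 59.16°
pole (s+250): 250 + j67 → |·| = √(250²+67²) = √66989 ≈ 258.82, ∠ = arctan(67/250) ≈ 15.00°
pole (s+669): 669 + j67 → |·| = √(669²+67²) = √452050 ≈ 672.35, ∠ = arctan(67/669) ≈ 5.72°
pole (s+786): 786 + j67 → |·| = √(786²+67²) = √622285 ≈ 788.85, ∠ = arctan(67/786) ≈ 4.87°
|L| = 1000 · 5265.3 / 1.3727e+08 ≈ 0.038357
Gain = 20 log₁₀(0.038357) ≈ -28.32 dB

-28.3 dB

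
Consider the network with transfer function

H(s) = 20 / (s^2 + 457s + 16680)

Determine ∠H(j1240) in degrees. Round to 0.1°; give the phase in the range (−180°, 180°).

Substitute s = j1240:
Numerator: 20 = 20 + j0
Denominator: (j1240)^2 + 457(j1240) + 16680 = -1520920 + j566680
|N| = √(20² + 0²) ≈ 20, ∠N ≈ 0.00°
|D| = √(1520920² + 566680²) ≈ 1.6231e+06, ∠D ≈ 159.57°
∠H = 0.00° − 159.57° = -159.57°

-159.6°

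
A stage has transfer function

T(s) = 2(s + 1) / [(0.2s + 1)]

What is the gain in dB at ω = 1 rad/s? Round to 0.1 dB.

At ω = 1 rad/s:
zero (1 + j1·1) = 1 + j1 → |·| ≈ 1.4142, ∠ ≈ 45.00°
pole (1 + j1·0.2) = 1 + j0.2 → |·| ≈ 1.0198, ∠ ≈ 11.31°
|T| = 2 · 1.4142 / (1.0198) ≈ 2.7735
Gain = 20 log₁₀(2.7735) ≈ 8.86 dB

8.9 dB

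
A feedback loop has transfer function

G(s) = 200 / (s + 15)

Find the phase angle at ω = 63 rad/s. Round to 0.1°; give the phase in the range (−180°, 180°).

-76.6°

Substitute s = j63:
Numerator: 200 = 200 + j0
Denominator: (j63) + 15 = 15 + j63
|N| = √(200² + 0²) ≈ 200, ∠N ≈ 0.00°
|D| = √(15² + 63²) ≈ 64.761, ∠D ≈ 76.61°
∠G = 0.00° − 76.61° = -76.61°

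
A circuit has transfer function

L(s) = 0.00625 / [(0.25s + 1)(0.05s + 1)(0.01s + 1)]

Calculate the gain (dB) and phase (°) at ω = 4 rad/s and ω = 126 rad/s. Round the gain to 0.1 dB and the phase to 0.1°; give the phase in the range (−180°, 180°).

At ω = 4 rad/s:
pole (1 + j4·0.25) = 1 + j1 → |·| ≈ 1.4142, ∠ ≈ 45.00°
pole (1 + j4·0.05) = 1 + j0.2 → |·| ≈ 1.0198, ∠ ≈ 11.31°
pole (1 + j4·0.01) = 1 + j0.04 → |·| ≈ 1.0008, ∠ ≈ 2.29°
|L| = 0.00625 · 1 / (1.4142 · 1.0198 · 1.0008) ≈ 0.0043302
Gain = 20 log₁₀(0.0043302) ≈ -47.27 dB
∠L = (0°) − (45.00° + 11.31° + 2.29°) = -58.60°

At ω = 126 rad/s:
pole (1 + j126·0.25) = 1 + j31.5 → |·| ≈ 31.516, ∠ ≈ 88.18°
pole (1 + j126·0.05) = 1 + j6.3 → |·| ≈ 6.3789, ∠ ≈ 80.98°
pole (1 + j126·0.01) = 1 + j1.26 → |·| ≈ 1.6086, ∠ ≈ 51.56°
|L| = 0.00625 · 1 / (31.516 · 6.3789 · 1.6086) ≈ 1.9327e-05
Gain = 20 log₁₀(1.9327e-05) ≈ -94.28 dB
∠L = (0°) − (88.18° + 80.98° + 51.56°) = -220.72° ≡ 139.28° (principal value)

ω = 4: -47.3 dB, -58.6°; ω = 126: -94.3 dB, 139.3°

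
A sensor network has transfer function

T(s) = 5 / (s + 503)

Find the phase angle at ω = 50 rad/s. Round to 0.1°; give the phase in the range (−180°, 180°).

At s = jω = j50:
pole (s+503): 503 + j50 → |·| = √(503²+50²) = √255509 ≈ 505.48, ∠ = arctan(50/503) ≈ 5.68°
∠T = 0.00° − 5.68° = -5.68°

-5.7°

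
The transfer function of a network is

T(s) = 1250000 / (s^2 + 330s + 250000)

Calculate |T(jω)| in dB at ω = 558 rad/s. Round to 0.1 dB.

At s = jω = j558:
quadratic: (j558)² + 330·j558 + 250000 = -61364 + j184140 → |·| ≈ 1.941e+05, ∠ ≈ 108.43°
|T| = 1250000 / 1.941e+05 ≈ 6.44
Gain = 20 log₁₀(6.44) ≈ 16.18 dB

16.2 dB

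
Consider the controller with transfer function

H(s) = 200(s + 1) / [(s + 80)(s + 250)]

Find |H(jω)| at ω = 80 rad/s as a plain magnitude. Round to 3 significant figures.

0.539

At s = jω = j80:
zero (s+1): 1 + j80 → |·| = √(1²+80²) = √6401 ≈ 80.006, ∠ = arctan(80/1) ≈ 89.28°
pole (s+80): 80 + j80 → |·| = √(80²+80²) = √12800 ≈ 113.14, ∠ = arctan(80/80) ≈ 45.00°
pole (s+250): 250 + j80 → |·| = √(250²+80²) = √68900 ≈ 262.49, ∠ = arctan(80/250) ≈ 17.74°
|H| = 200 · 80.006 / 29698 ≈ 0.5388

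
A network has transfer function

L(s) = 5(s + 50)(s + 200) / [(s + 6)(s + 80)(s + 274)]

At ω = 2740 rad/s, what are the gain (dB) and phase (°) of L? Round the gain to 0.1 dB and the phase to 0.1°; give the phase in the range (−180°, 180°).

-54.8 dB, -87.7°

At s = jω = j2740:
zero (s+50): 50 + j2740 → |·| = √(50²+2740²) = √7510100 ≈ 2740.5, ∠ = arctan(2740/50) ≈ 88.95°
zero (s+200): 200 + j2740 → |·| = √(200²+2740²) = √7547600 ≈ 2747.3, ∠ = arctan(2740/200) ≈ 85.83°
pole (s+6): 6 + j2740 → |·| = √(6²+2740²) = √7507636 ≈ 2740, ∠ = arctan(2740/6) ≈ 89.87°
pole (s+80): 80 + j2740 → |·| = √(80²+2740²) = √7514000 ≈ 2741.2, ∠ = arctan(2740/80) ≈ 88.33°
pole (s+274): 274 + j2740 → |·| = √(274²+2740²) = √7582676 ≈ 2753.7, ∠ = arctan(2740/274) ≈ 84.29°
|L| = 5 · 7.529e+06 / 2.0683e+10 ≈ 0.0018201
Gain = 20 log₁₀(0.0018201) ≈ -54.80 dB
∠L = 174.78° − 262.49° = -87.71°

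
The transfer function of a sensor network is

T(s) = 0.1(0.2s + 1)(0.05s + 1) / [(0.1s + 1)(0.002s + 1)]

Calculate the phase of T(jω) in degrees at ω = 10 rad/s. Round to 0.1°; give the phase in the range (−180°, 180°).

At ω = 10 rad/s:
zero (1 + j10·0.2) = 1 + j2 → |·| ≈ 2.2361, ∠ ≈ 63.43°
zero (1 + j10·0.05) = 1 + j0.5 → |·| ≈ 1.118, ∠ ≈ 26.57°
pole (1 + j10·0.1) = 1 + j1 → |·| ≈ 1.4142, ∠ ≈ 45.00°
pole (1 + j10·0.002) = 1 + j0.02 → |·| ≈ 1.0002, ∠ ≈ 1.15°
∠T = (63.43° + 26.57°) − (45.00° + 1.15°) = 43.85°

43.9°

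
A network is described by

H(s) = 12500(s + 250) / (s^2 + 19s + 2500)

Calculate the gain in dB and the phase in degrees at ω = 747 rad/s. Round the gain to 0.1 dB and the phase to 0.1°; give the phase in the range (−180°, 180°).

At s = jω = j747:
zero (s+250): 250 + j747 → |·| = √(250²+747²) = √620509 ≈ 787.72, ∠ = arctan(747/250) ≈ 71.50°
quadratic: (j747)² + 19·j747 + 2500 = -555509 + j14193 → |·| ≈ 5.5569e+05, ∠ ≈ 178.54°
|H| = 12500 · 787.72 / 5.5569e+05 ≈ 17.719
Gain = 20 log₁₀(17.719) ≈ 24.97 dB
∠H = 71.50° − 178.54° = -107.04°

25.0 dB, -107.0°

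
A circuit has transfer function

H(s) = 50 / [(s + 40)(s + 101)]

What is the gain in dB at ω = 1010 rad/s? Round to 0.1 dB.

At s = jω = j1010:
pole (s+40): 40 + j1010 → |·| = √(40²+1010²) = √1021700 ≈ 1010.8, ∠ = arctan(1010/40) ≈ 87.73°
pole (s+101): 101 + j1010 → |·| = √(101²+1010²) = √1030301 ≈ 1015, ∠ = arctan(1010/101) ≈ 84.29°
|H| = 50 / 1.026e+06 ≈ 4.8733e-05
Gain = 20 log₁₀(4.8733e-05) ≈ -86.24 dB

-86.2 dB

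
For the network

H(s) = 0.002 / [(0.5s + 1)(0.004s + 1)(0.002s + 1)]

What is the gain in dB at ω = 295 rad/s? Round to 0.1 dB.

At ω = 295 rad/s:
pole (1 + j295·0.5) = 1 + j147.5 → |·| ≈ 147.5, ∠ ≈ 89.61°
pole (1 + j295·0.004) = 1 + j1.18 → |·| ≈ 1.5467, ∠ ≈ 49.72°
pole (1 + j295·0.002) = 1 + j0.59 → |·| ≈ 1.1611, ∠ ≈ 30.54°
|H| = 0.002 · 1 / (147.5 · 1.5467 · 1.1611) ≈ 7.5503e-06
Gain = 20 log₁₀(7.5503e-06) ≈ -102.44 dB

-102.4 dB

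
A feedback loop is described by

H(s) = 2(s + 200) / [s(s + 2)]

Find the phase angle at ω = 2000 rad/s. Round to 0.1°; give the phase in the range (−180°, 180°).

At s = jω = j2000:
zero (s+200): 200 + j2000 → |·| = √(200²+2000²) = √4040000 ≈ 2010, ∠ = arctan(2000/200) ≈ 84.29°
pole (s+2): 2 + j2000 → |·| = √(2²+2000²) = √4000004 ≈ 2000, ∠ = arctan(2000/2) ≈ 89.94°
pole at origin: |s| = 2000, ∠ = 90.00° (in denominator)
∠H = 84.29° − 179.94° = -95.65°

-95.7°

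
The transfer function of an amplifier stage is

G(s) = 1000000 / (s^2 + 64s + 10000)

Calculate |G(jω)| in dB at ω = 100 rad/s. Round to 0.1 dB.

At s = jω = j100:
quadratic: (j100)² + 64·j100 + 10000 = 0 + j6400 → |·| ≈ 6400, ∠ ≈ 90.00°
|G| = 1000000 / 6400 ≈ 156.25
Gain = 20 log₁₀(156.25) ≈ 43.88 dB

43.9 dB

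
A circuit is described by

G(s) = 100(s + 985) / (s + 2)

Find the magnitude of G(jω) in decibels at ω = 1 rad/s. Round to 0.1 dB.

92.9 dB

At s = jω = j1:
zero (s+985): 985 + j1 → |·| = √(985²+1²) = √970226 ≈ 985, ∠ = arctan(1/985) ≈ 0.06°
pole (s+2): 2 + j1 → |·| = √(2²+1²) = √5 ≈ 2.2361, ∠ = arctan(1/2) ≈ 26.57°
|G| = 100 · 985 / 2.2361 ≈ 44050
Gain = 20 log₁₀(44050) ≈ 92.88 dB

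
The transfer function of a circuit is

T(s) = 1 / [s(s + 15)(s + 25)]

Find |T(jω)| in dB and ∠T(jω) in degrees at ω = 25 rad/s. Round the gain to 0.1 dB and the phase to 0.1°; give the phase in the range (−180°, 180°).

-88.2 dB, 166.0°

At s = jω = j25:
pole (s+15): 15 + j25 → |·| = √(15²+25²) = √850 ≈ 29.155, ∠ = arctan(25/15) ≈ 59.04°
pole (s+25): 25 + j25 → |·| = √(25²+25²) = √1250 ≈ 35.355, ∠ = arctan(25/25) ≈ 45.00°
pole at origin: |s| = 25, ∠ = 90.00° (in denominator)
|T| = 1 / 25769 ≈ 3.8806e-05
Gain = 20 log₁₀(3.8806e-05) ≈ -88.22 dB
∠T = 0.00° − 194.04° = -194.04° ≡ 165.96° (principal value)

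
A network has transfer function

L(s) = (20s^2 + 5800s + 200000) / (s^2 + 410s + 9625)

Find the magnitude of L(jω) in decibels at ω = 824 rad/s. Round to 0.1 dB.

25.6 dB

Substitute s = j824:
Numerator: 20(j824)^2 + 5800(j824) + 200000 = -13379520 + j4779200
Denominator: (j824)^2 + 410(j824) + 9625 = -669351 + j337840
|N| = √(13379520² + 4779200²) ≈ 1.4207e+07, ∠N ≈ 160.34°
|D| = √(669351² + 337840²) ≈ 7.4978e+05, ∠D ≈ 153.22°
|L| = 1.4207e+07 / 7.4978e+05 ≈ 18.948
Gain = 20 log₁₀(18.948) ≈ 25.55 dB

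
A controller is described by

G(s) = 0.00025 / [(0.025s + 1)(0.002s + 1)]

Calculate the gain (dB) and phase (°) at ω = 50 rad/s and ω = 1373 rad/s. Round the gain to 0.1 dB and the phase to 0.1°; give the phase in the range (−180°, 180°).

At ω = 50 rad/s:
pole (1 + j50·0.025) = 1 + j1.25 → |·| ≈ 1.6008, ∠ ≈ 51.34°
pole (1 + j50·0.002) = 1 + j0.1 → |·| ≈ 1.005, ∠ ≈ 5.71°
|G| = 0.00025 · 1 / (1.6008 · 1.005) ≈ 0.00015539
Gain = 20 log₁₀(0.00015539) ≈ -76.17 dB
∠G = (0°) − (51.34° + 5.71°) = -57.05°

At ω = 1373 rad/s:
pole (1 + j1373·0.025) = 1 + j34.325 → |·| ≈ 34.34, ∠ ≈ 88.33°
pole (1 + j1373·0.002) = 1 + j2.746 → |·| ≈ 2.9224, ∠ ≈ 69.99°
|G| = 0.00025 · 1 / (34.34 · 2.9224) ≈ 2.4912e-06
Gain = 20 log₁₀(2.4912e-06) ≈ -112.07 dB
∠G = (0°) − (88.33° + 69.99°) = -158.32°

ω = 50: -76.2 dB, -57.1°; ω = 1373: -112.1 dB, -158.3°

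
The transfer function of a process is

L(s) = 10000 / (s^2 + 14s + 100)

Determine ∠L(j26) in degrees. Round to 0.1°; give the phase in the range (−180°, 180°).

At s = jω = j26:
quadratic: (j26)² + 14·j26 + 100 = -576 + j364 → |·| ≈ 681.38, ∠ ≈ 147.71°
∠L = 0.00° − 147.71° = -147.71°

-147.7°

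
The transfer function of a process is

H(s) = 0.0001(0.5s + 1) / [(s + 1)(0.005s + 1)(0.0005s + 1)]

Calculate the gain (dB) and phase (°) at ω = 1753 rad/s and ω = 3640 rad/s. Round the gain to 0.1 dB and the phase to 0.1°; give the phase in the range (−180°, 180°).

At ω = 1753 rad/s:
zero (1 + j1753·0.5) = 1 + j876.5 → |·| ≈ 876.5, ∠ ≈ 89.93°
pole (1 + j1753·1) = 1 + j1753 → |·| ≈ 1753, ∠ ≈ 89.97°
pole (1 + j1753·0.005) = 1 + j8.765 → |·| ≈ 8.8219, ∠ ≈ 83.49°
pole (1 + j1753·0.0005) = 1 + j0.8765 → |·| ≈ 1.3298, ∠ ≈ 41.23°
|H| = 0.0001 · 876.5 / (1753 · 8.8219 · 1.3298) ≈ 4.2621e-06
Gain = 20 log₁₀(4.2621e-06) ≈ -107.41 dB
∠H = (89.93°) − (89.97° + 83.49° + 41.23°) = -124.76°

At ω = 3640 rad/s:
zero (1 + j3640·0.5) = 1 + j1820 → |·| ≈ 1820, ∠ ≈ 89.97°
pole (1 + j3640·1) = 1 + j3640 → |·| ≈ 3640, ∠ ≈ 89.98°
pole (1 + j3640·0.005) = 1 + j18.2 → |·| ≈ 18.227, ∠ ≈ 86.86°
pole (1 + j3640·0.0005) = 1 + j1.82 → |·| ≈ 2.0766, ∠ ≈ 61.21°
|H| = 0.0001 · 1820 / (3640 · 18.227 · 2.0766) ≈ 1.321e-06
Gain = 20 log₁₀(1.321e-06) ≈ -117.58 dB
∠H = (89.97°) − (89.98° + 86.86° + 61.21°) = -148.08°

ω = 1753: -107.4 dB, -124.8°; ω = 3640: -117.6 dB, -148.1°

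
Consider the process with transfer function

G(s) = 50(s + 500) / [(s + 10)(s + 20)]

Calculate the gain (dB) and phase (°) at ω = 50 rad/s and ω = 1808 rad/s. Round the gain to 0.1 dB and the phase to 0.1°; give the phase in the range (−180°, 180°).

ω = 50: 19.2 dB, -141.2°; ω = 1808: -30.8 dB, -104.5°

At s = jω = j50:
zero (s+500): 500 + j50 → |·| = √(500²+50²) = √252500 ≈ 502.49, ∠ = arctan(50/500) ≈ 5.71°
pole (s+10): 10 + j50 → |·| = √(10²+50²) = √2600 ≈ 50.99, ∠ = arctan(50/10) ≈ 78.69°
pole (s+20): 20 + j50 → |·| = √(20²+50²) = √2900 ≈ 53.852, ∠ = arctan(50/20) ≈ 68.20°
|G| = 50 · 502.49 / 2745.9 ≈ 9.1498
Gain = 20 log₁₀(9.1498) ≈ 19.23 dB
∠G = 5.71° − 146.89° = -141.18°

At s = jω = j1808:
zero (s+500): 500 + j1808 → |·| = √(500²+1808²) = √3518864 ≈ 1875.9, ∠ = arctan(1808/500) ≈ 74.54°
pole (s+10): 10 + j1808 → |·| = √(10²+1808²) = √3268964 ≈ 1808, ∠ = arctan(1808/10) ≈ 89.68°
pole (s+20): 20 + j1808 → |·| = √(20²+1808²) = √3269264 ≈ 1808.1, ∠ = arctan(1808/20) ≈ 89.37°
|G| = 50 · 1875.9 / 3.269e+06 ≈ 0.028692
Gain = 20 log₁₀(0.028692) ≈ -30.84 dB
∠G = 74.54° − 179.05° = -104.51°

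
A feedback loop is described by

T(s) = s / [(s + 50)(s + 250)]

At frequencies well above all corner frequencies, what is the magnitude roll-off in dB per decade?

Each pole contributes −20 dB/decade at high frequency; each zero contributes +20 dB/decade.
Net: 1 zero(s) − 2 pole(s) → -20 dB/decade.

-20 dB/decade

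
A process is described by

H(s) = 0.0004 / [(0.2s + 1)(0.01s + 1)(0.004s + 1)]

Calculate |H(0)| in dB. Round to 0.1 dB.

-68.0 dB

H(0) = 0.0004 · 1 / 1 = 0.0004
20 log₁₀(0.0004) ≈ -67.96 dB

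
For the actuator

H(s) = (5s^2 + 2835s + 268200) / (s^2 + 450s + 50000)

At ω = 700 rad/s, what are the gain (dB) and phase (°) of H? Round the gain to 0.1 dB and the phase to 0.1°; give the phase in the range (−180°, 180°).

Substitute s = j700:
Numerator: 5(j700)^2 + 2835(j700) + 268200 = -2181800 + j1984500
Denominator: (j700)^2 + 450(j700) + 50000 = -440000 + j315000
|N| = √(2181800² + 1984500²) ≈ 2.9493e+06, ∠N ≈ 137.71°
|D| = √(440000² + 315000²) ≈ 5.4113e+05, ∠D ≈ 144.40°
|H| = 2.9493e+06 / 5.4113e+05 ≈ 5.4503
Gain = 20 log₁₀(5.4503) ≈ 14.73 dB
∠H = 137.71° − 144.40° = -6.69°

14.7 dB, -6.7°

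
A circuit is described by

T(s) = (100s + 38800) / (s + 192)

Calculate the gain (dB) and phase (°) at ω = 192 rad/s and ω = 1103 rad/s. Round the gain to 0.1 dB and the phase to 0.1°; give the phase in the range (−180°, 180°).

Substitute s = j192:
Numerator: 100(j192) + 38800 = 38800 + j19200
Denominator: (j192) + 192 = 192 + j192
|N| = √(38800² + 19200²) ≈ 43291, ∠N ≈ 26.33°
|D| = √(192² + 192²) ≈ 271.53, ∠D ≈ 45.00°
|T| = 43291 / 271.53 ≈ 159.43
Gain = 20 log₁₀(159.43) ≈ 44.05 dB
∠T = 26.33° − 45.00° = -18.67°

Substitute s = j1103:
Numerator: 100(j1103) + 38800 = 38800 + j110300
Denominator: (j1103) + 192 = 192 + j1103
|N| = √(38800² + 110300²) ≈ 1.1693e+05, ∠N ≈ 70.62°
|D| = √(192² + 1103²) ≈ 1119.6, ∠D ≈ 80.13°
|T| = 1.1693e+05 / 1119.6 ≈ 104.44
Gain = 20 log₁₀(104.44) ≈ 40.38 dB
∠T = 70.62° − 80.13° = -9.51°

ω = 192: 44.1 dB, -18.7°; ω = 1103: 40.4 dB, -9.5°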